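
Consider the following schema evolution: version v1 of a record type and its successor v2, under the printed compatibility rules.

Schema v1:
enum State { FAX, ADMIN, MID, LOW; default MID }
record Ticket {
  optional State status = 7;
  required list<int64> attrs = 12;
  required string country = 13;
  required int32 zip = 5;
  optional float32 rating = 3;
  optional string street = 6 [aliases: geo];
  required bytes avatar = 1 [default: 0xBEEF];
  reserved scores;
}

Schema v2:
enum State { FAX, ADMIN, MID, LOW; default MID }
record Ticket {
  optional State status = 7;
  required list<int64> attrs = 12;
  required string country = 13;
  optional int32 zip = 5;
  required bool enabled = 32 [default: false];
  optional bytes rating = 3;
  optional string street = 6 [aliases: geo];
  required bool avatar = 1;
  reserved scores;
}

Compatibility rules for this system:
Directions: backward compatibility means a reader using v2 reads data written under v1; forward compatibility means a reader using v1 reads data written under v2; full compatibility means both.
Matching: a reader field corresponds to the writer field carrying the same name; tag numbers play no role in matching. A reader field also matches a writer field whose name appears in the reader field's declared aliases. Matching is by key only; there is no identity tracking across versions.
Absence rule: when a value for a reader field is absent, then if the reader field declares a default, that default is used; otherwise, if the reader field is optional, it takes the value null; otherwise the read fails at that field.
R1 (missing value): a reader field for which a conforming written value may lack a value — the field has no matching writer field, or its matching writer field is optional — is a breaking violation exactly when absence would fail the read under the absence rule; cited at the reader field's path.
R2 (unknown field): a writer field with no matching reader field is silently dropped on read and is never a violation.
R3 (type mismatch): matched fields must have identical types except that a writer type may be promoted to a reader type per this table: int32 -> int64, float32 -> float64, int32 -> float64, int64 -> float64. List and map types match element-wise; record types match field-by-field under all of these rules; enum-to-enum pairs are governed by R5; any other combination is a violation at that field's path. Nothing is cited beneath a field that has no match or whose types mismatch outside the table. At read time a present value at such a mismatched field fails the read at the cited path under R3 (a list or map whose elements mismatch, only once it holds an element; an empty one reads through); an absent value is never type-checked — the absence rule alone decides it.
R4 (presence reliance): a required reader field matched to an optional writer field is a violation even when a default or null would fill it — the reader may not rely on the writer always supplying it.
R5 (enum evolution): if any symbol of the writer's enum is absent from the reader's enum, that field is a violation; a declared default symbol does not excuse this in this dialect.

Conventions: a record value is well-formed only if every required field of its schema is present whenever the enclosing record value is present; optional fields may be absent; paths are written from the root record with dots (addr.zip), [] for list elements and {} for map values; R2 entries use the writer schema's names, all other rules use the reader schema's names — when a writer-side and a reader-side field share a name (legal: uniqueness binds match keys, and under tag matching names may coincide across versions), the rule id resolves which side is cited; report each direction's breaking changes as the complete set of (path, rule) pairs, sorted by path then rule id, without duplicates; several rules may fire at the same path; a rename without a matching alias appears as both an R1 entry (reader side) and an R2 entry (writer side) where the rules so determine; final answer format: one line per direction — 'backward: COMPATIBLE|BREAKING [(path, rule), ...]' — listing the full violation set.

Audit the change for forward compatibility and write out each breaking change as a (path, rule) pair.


forward: BREAKING [(avatar, R3), (rating, R3), (zip, R1), (zip, R4)]

each type pair in Ticket: writer, then reader
checking forward for Ticket: reader v1 against writer v2:
  State -> State, writer optional: status aligns to status
  list<int64> -> list<int64>, writer required: attrs aligns to attrs
  string -> string, writer required: country aligns to country
  int32 -> int32, writer optional: zip aligns to zip
  bytes -> float32, writer optional: rating aligns to rating
  string -> string, writer optional: street aligns to street
  bool -> bytes, writer required: avatar aligns to avatar
  writer enabled: unknown to reader
  breaking: (avatar, R3)
  breaking: (rating, R3)
  breaking: (zip, R1)
  breaking: (zip, R4)
  => forward verdict for Ticket: BREAKING, 4 violation(s)
ruling out the remaining Ticket differences:
  added field enabled to record Ticket: required bool, tag 32, default false (in v2 it sits immediately before rating) -> triggers nothing under Ticket's printed rules — same verdict


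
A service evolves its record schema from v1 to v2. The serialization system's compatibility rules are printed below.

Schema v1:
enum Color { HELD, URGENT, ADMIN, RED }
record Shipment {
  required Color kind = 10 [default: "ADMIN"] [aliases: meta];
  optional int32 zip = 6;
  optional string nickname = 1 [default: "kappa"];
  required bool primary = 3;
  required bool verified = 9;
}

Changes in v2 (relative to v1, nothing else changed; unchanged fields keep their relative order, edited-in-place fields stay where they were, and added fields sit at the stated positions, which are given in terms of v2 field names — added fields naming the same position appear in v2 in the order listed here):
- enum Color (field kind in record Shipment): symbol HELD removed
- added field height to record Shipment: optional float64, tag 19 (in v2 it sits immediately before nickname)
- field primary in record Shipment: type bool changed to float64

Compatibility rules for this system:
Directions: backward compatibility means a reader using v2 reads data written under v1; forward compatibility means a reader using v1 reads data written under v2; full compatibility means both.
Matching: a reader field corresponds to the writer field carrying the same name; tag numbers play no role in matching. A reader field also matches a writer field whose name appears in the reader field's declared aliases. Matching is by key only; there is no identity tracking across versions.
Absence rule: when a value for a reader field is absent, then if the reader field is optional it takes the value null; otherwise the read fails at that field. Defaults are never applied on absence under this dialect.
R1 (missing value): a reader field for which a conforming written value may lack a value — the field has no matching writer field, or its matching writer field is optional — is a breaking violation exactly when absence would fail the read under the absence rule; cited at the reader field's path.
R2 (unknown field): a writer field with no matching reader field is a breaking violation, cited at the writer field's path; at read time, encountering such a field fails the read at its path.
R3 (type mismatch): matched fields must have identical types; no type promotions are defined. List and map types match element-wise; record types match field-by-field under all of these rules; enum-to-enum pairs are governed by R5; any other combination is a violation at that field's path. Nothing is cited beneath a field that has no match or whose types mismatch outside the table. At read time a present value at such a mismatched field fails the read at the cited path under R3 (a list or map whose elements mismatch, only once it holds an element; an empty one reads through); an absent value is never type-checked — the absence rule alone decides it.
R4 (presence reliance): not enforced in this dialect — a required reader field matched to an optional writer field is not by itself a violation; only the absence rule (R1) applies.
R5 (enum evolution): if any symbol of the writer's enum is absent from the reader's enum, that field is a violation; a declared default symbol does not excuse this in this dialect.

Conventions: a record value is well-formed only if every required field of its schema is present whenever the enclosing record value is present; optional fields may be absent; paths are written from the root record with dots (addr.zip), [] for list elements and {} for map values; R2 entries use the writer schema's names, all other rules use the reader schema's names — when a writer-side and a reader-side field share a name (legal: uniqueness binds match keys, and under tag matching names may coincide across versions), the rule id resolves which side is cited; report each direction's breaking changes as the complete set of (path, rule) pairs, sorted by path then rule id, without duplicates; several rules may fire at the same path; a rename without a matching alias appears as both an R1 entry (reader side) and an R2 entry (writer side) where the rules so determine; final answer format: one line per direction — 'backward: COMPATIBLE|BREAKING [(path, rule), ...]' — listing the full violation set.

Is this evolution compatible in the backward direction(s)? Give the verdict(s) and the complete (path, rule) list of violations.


backward: BREAKING [(kind, R5), (primary, R3)]

each type pair in Shipment: writer, then reader
backward on Shipment — v2 reading data written by v1:
  Color -> Color, writer required: kind aligns to kind
  int32 -> int32, writer optional: zip aligns to zip
  no writer field matches reader height
  string -> string, writer optional: nickname aligns to nickname
  bool -> float64, writer required: primary aligns to primary
  bool -> bool, writer required: verified aligns to verified
  breaking: (kind, R5)
  breaking: (primary, R3)
  => 2 violation(s): backward is BREAKING for Shipment
ruling out the remaining Shipment differences:
  added field height to record Shipment: optional float64, tag 19 (in v2 it sits immediately before nickname) -> fires only in the forward direction of Shipment, which is not asked here


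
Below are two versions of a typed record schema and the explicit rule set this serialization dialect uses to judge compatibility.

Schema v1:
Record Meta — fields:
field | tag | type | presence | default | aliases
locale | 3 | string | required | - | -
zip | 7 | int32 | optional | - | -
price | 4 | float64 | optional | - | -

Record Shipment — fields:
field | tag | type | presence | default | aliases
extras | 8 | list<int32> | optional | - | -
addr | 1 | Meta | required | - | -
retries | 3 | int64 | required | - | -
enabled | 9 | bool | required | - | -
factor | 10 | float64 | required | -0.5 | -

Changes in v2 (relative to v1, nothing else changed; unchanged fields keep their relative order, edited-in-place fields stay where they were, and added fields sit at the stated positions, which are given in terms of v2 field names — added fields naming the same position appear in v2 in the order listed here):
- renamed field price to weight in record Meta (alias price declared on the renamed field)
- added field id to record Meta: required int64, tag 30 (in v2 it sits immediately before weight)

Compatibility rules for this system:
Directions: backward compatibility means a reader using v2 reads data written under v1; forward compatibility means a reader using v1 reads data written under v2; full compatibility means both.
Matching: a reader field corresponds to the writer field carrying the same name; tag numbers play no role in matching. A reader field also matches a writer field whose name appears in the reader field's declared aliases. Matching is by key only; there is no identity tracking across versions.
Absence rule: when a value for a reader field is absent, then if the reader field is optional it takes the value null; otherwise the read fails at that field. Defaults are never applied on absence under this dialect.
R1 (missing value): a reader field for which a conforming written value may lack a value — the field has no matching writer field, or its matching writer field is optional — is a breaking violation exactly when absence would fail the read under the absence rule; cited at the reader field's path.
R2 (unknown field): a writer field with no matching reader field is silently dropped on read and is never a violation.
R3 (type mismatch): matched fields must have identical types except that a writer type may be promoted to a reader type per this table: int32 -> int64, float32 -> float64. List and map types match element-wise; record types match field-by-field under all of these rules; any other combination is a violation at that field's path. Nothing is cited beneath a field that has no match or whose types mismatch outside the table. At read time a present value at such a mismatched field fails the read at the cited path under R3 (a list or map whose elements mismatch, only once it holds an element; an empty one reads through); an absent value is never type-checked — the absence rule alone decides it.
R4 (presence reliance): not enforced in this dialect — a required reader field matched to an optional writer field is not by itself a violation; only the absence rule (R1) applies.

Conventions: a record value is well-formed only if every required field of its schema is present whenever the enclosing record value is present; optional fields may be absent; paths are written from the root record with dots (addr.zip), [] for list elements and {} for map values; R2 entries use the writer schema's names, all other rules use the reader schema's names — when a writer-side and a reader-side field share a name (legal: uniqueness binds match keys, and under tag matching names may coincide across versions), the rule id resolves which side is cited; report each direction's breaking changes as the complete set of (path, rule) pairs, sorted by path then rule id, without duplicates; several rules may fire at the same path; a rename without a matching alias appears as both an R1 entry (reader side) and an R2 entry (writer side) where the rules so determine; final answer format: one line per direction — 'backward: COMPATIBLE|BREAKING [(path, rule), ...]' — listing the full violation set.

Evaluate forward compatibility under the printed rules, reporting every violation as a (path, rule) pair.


each type pair in Shipment: writer, then reader
forward pass over Shipment, reader schema v1, writer schema v2:
  extras: list<int32> -> list<int32>, writer optional; from extras
  addr: Meta -> Meta, writer required; from addr
  retries: int64 -> int64, writer required; from retries
  enabled: bool -> bool, writer required; from enabled
  factor: float64 -> float64, writer required; from factor
  addr.locale: string -> string, writer required; from addr.locale
  addr.zip: int32 -> int32, writer optional; from addr.zip
  no writer field matches reader addr.price
  writer addr.id: unknown to reader
  writer addr.weight: unknown to reader
  => no violations; forward on Shipment: COMPATIBLE
checking off the Shipment differences that do not matter here:
  renamed field price to weight in record Meta (alias price declared on the renamed field) -> triggers nothing under Shipment's printed rules — same verdict
  added field id to record Meta: required int64, tag 30 (in v2 it sits immediately before weight) -> its effect on Shipment is confined to the backward direction, not asked

forward: COMPATIBLE []


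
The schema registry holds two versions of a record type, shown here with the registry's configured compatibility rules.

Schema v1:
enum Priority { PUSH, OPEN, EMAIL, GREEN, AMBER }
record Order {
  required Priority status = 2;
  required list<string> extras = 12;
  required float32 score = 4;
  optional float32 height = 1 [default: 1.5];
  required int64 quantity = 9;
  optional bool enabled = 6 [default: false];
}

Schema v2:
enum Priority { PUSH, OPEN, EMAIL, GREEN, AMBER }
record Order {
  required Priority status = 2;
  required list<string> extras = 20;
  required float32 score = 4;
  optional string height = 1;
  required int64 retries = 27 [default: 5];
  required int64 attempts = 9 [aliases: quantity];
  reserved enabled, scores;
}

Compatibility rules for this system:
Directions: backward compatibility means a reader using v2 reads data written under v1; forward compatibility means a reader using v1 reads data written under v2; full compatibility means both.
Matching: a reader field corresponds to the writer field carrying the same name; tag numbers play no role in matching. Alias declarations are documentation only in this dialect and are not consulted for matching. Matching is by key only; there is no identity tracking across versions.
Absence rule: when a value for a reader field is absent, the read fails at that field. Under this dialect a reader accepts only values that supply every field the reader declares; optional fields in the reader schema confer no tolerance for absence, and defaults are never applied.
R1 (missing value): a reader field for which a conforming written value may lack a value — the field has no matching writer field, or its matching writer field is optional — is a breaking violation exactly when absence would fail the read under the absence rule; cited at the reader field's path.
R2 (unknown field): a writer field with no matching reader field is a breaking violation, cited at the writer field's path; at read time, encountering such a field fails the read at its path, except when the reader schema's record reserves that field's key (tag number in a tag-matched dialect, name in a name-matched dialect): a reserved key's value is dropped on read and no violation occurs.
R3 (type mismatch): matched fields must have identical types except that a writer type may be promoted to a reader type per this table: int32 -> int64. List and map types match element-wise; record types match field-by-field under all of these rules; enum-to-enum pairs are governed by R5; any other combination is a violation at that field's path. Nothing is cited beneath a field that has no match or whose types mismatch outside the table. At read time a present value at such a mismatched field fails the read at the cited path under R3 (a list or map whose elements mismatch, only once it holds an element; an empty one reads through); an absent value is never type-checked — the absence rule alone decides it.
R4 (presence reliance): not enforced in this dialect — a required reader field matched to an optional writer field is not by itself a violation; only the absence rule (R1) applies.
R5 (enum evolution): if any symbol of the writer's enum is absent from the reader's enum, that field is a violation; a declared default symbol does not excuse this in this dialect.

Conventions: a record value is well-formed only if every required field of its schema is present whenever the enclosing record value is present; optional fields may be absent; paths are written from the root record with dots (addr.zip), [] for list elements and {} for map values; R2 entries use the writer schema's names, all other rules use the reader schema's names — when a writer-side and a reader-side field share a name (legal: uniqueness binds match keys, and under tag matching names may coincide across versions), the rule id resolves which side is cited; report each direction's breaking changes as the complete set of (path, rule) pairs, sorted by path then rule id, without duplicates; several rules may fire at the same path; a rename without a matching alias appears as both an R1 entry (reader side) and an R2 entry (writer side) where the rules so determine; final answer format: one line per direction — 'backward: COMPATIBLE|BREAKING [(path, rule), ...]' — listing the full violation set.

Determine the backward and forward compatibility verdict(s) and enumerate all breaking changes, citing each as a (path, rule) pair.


backward: BREAKING [(attempts, R1), (height, R1), (height, R3), (quantity, R2), (retries, R1)]; forward: BREAKING [(attempts, R2), (enabled, R1), (height, R1), (height, R3), (quantity, R1), (retries, R2)]

each type pair in Order: writer, then reader
backward for Order (reader v2, writer v1):
  writer required, Priority -> Priority: reader status maps from writer status
  writer required, list<string> -> list<string>: reader extras maps from writer extras
  writer required, float32 -> float32: reader score maps from writer score
  writer optional, float32 -> string: reader height maps from writer height
  retries has no writer counterpart
  attempts has no writer counterpart
  leftover writer field: quantity
  leftover writer field: enabled
  breaking: (attempts, R1)
  breaking: (height, R1)
  breaking: (height, R3)
  breaking: (quantity, R2)
  breaking: (retries, R1)
  backward on Order therefore BREAKING (5)
forward for Order (reader v1, writer v2):
  writer required, Priority -> Priority: reader status maps from writer status
  writer required, list<string> -> list<string>: reader extras maps from writer extras
  writer required, float32 -> float32: reader score maps from writer score
  writer optional, string -> float32: reader height maps from writer height
  quantity has no writer counterpart
  enabled has no writer counterpart
  leftover writer field: retries
  leftover writer field: attempts
  breaking: (attempts, R2)
  breaking: (enabled, R1)
  breaking: (height, R1)
  breaking: (height, R3)
  breaking: (quantity, R1)
  breaking: (retries, R2)
  forward on Order therefore BREAKING (6)


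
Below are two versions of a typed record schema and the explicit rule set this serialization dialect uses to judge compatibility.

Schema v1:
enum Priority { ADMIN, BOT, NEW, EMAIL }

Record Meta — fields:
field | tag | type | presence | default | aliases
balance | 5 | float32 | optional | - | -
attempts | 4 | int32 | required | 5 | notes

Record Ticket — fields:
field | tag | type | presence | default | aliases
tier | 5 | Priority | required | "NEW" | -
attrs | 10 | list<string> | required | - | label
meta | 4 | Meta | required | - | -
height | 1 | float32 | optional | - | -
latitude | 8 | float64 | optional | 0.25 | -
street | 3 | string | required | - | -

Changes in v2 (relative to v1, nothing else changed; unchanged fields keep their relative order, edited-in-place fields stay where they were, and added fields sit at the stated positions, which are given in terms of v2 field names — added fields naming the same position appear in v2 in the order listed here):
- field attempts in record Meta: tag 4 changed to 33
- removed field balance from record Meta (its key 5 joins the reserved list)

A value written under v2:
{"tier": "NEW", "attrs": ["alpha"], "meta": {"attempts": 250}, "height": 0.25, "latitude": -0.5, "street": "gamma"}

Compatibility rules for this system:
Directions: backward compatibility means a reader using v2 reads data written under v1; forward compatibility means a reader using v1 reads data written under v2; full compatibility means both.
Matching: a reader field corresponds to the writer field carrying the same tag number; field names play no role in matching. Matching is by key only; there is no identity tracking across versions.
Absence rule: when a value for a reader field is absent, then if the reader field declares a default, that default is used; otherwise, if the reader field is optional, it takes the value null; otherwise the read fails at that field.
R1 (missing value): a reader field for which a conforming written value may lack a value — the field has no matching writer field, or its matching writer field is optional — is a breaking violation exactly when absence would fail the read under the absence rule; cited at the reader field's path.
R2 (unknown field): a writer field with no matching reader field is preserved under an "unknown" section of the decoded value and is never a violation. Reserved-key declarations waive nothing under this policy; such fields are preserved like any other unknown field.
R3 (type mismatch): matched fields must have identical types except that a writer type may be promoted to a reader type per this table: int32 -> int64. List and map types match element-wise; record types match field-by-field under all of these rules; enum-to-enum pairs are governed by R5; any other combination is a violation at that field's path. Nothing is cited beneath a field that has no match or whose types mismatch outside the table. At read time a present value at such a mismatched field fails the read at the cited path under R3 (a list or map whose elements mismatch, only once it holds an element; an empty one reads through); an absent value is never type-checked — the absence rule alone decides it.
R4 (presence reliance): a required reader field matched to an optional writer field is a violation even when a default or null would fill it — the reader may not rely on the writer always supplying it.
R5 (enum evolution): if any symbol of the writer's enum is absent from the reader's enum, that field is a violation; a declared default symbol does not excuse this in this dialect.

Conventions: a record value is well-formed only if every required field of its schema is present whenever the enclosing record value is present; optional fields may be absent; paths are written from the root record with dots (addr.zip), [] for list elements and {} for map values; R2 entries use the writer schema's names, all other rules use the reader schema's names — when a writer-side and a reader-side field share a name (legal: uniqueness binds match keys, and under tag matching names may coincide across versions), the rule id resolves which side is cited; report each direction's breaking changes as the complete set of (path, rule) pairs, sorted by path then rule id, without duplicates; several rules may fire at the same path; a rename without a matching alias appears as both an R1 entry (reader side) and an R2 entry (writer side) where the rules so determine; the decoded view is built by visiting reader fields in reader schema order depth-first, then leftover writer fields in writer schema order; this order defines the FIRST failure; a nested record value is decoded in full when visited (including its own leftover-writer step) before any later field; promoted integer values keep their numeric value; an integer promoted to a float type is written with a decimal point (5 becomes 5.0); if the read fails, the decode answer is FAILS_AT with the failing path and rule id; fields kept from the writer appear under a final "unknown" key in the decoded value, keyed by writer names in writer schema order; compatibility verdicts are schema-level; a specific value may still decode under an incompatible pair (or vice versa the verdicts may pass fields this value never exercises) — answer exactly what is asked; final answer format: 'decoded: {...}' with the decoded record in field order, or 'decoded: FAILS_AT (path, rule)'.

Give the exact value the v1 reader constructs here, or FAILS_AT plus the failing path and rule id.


the writer's type comes first in each Ticket pair
migrating the Ticket value to v1:
  tier := "NEW"
  attrs := ["alpha"]
  meta.balance := null (not supplied -> null)
  meta.attempts := 5 (no value, default fills)
  writer meta.attempts: kept under "unknown"
  height := 0.25
  latitude := -0.5
  street := "gamma"
  => decoded: {"tier": "NEW", "attrs": ["alpha"], "meta": {"balance": null, "attempts": 5, "unknown": {"attempts": 250}}, "height": 0.25, "latitude": -0.5, "street": "gamma"}
checking off the Ticket differences that do not matter here:
  removed field balance from record Meta (its key 5 joins the reserved list) -> inert under this dialect — no rule fires on Ticket and the result does not move

decoded: {"tier": "NEW", "attrs": ["alpha"], "meta": {"balance": null, "attempts": 5, "unknown": {"attempts": 250}}, "height": 0.25, "latitude": -0.5, "street": "gamma"}


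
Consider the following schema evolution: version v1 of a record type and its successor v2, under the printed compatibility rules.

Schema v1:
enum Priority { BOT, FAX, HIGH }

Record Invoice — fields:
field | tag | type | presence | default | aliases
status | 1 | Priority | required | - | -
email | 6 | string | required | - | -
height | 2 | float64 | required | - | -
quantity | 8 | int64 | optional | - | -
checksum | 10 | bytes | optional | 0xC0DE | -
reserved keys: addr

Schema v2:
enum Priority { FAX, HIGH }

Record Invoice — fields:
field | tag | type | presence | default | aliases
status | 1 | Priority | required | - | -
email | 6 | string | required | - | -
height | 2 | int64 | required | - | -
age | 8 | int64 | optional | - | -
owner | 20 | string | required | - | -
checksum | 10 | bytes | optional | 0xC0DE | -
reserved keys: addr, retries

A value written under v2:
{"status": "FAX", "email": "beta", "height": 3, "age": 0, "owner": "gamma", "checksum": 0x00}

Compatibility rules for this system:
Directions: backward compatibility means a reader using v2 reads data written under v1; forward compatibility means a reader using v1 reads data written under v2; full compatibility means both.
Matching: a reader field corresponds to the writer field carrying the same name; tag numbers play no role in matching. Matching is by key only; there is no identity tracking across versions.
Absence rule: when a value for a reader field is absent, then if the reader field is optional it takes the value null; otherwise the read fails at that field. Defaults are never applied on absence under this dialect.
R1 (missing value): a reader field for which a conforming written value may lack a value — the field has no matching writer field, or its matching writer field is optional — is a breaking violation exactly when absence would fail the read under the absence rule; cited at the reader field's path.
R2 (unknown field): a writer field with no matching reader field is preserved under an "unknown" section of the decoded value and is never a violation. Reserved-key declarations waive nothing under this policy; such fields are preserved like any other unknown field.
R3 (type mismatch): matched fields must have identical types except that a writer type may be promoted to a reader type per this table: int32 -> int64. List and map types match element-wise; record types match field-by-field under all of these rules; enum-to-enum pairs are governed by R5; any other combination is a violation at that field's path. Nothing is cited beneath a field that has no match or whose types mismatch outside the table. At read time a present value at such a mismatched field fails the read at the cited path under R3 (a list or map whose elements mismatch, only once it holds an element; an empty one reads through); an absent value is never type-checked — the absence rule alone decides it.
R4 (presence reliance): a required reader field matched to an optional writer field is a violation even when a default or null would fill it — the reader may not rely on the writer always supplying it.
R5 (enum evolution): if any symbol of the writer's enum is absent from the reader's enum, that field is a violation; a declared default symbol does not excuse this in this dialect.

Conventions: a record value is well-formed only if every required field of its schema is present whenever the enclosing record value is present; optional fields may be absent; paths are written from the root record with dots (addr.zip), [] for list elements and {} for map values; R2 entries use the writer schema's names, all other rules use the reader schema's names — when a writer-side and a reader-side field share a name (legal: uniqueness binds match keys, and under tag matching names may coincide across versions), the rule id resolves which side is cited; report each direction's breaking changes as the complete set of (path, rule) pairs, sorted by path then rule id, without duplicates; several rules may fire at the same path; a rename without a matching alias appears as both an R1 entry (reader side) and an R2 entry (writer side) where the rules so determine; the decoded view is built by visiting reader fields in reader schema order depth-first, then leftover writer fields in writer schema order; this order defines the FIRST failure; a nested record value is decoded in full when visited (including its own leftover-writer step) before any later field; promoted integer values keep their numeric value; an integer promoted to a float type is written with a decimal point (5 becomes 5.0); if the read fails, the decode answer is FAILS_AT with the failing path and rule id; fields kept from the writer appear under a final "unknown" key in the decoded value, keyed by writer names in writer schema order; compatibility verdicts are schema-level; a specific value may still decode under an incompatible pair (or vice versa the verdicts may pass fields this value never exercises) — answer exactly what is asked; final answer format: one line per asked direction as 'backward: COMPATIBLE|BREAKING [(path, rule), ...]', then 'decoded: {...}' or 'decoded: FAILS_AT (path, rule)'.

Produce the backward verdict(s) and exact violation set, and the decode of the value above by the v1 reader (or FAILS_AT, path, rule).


arrows below run writer -> reader for Invoice
backward on Invoice — v2 reading data written by v1:
  status: paired with writer status (Priority -> Priority; writer required)
  email: paired with writer email (string -> string; writer required)
  height: paired with writer height (float64 -> int64; writer required)
  age has no writer counterpart
  owner has no writer counterpart
  checksum: paired with writer checksum (bytes -> bytes; writer optional)
  writer field quantity has no reader counterpart
  violation R3 at height
  violation R1 at owner
  violation R5 at status
  => backward verdict for Invoice: BREAKING, 3 violation(s)
migrating the Invoice value to v1:
  status := "FAX"
  email := "beta"
  read fails at height under R3
  => FAILS_AT (height, R3)
ruling out the remaining Invoice differences:
  renamed field quantity to age in record Invoice -> triggers nothing under Invoice's printed rules — same verdict

backward: BREAKING [(height, R3), (owner, R1), (status, R5)]; decoded: FAILS_AT (height, R3)


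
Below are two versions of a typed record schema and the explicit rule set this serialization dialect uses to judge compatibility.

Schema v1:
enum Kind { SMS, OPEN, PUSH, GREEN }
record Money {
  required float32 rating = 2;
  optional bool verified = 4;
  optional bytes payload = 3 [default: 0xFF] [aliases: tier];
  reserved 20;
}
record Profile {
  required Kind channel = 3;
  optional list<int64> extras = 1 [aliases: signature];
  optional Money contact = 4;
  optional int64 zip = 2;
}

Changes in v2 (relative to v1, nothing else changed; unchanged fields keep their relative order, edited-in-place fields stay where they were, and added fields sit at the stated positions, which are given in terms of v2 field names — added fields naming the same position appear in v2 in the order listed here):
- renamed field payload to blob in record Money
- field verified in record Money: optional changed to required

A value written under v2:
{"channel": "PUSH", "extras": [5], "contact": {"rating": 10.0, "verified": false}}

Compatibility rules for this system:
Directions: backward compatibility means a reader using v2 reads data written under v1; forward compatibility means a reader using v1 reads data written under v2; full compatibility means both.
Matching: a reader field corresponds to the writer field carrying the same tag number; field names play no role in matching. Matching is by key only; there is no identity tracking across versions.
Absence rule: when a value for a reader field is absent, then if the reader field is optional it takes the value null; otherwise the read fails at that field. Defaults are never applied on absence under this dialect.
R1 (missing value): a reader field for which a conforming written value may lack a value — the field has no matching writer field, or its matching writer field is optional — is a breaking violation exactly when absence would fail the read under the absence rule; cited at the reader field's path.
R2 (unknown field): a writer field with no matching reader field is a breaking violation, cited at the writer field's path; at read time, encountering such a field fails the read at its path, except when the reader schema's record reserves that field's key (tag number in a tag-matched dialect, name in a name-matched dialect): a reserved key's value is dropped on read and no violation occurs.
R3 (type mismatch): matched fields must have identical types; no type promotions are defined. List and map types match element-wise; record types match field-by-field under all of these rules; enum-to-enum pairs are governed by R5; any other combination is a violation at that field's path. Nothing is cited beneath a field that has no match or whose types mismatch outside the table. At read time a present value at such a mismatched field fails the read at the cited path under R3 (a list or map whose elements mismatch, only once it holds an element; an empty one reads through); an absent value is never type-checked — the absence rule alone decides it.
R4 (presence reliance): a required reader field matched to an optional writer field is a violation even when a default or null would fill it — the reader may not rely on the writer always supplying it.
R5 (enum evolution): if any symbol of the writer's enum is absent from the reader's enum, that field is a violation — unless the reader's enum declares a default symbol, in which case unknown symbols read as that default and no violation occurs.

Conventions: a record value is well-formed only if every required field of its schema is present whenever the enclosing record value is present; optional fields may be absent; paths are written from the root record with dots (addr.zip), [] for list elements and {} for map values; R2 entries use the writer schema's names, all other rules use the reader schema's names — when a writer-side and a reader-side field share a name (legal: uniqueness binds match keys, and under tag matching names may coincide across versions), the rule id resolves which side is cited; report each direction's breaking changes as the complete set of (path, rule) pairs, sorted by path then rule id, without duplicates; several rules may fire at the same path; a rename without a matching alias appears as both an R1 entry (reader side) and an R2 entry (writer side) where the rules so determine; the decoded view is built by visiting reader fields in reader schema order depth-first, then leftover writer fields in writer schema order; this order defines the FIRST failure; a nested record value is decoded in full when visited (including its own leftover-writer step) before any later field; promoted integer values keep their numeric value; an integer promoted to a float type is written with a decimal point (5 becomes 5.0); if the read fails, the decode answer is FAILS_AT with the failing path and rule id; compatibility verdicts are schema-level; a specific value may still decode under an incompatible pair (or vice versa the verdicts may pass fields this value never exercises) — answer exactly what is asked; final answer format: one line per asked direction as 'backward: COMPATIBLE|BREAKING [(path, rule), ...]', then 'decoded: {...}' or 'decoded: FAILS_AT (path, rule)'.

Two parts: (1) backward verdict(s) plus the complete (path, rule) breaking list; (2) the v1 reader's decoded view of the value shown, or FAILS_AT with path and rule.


arrows below run writer -> reader for Profile
backward pass over Profile, reader schema v2, writer schema v1:
  channel <- channel (Kind -> Kind, writer required)
  extras <- extras (list<int64> -> list<int64>, writer optional)
  contact <- contact (Money -> Money, writer optional)
  zip <- zip (int64 -> int64, writer optional)
  contact.rating <- contact.rating (float32 -> float32, writer required)
  contact.verified <- contact.verified (bool -> bool, writer optional)
  contact.blob <- contact.payload (bytes -> bytes, writer optional)
  R1 fires at contact.verified
  R4 fires at contact.verified
  => backward verdict for Profile: BREAKING, 2 violation(s)
migrating the Profile value to v1:
  channel := "PUSH"
  extras := [5]
  contact.rating := 10.0
  contact.verified := false
  contact.payload := null (absent, optional -> null)
  zip := null (absent, optional -> null)
  => decoded: {"channel": "PUSH", "extras": [5], "contact": {"rating": 10.0, "verified": false, "payload": null}, "zip": null}
ruling out the remaining Profile differences:
  renamed field payload to blob in record Money -> inert for the asked Profile verdict: nothing fires

backward: BREAKING [(contact.verified, R1), (contact.verified, R4)]; decoded: {"channel": "PUSH", "extras": [5], "contact": {"rating": 10.0, "verified": false, "payload": null}, "zip": null}
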